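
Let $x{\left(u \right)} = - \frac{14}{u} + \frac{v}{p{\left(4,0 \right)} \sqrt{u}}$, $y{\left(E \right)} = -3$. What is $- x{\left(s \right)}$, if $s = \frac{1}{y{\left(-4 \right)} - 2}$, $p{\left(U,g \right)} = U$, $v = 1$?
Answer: $-70 + \frac{i \sqrt{5}}{4} \approx -70.0 + 0.55902 i$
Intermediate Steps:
$s = - \frac{1}{5}$ ($s = \frac{1}{-3 - 2} = \frac{1}{-5} = - \frac{1}{5} \approx -0.2$)
$x{\left(u \right)} = - \frac{14}{u} + \frac{1}{4 \sqrt{u}}$ ($x{\left(u \right)} = - \frac{14}{u} + 1 \frac{1}{4 \sqrt{u}} = - \frac{14}{u} + \frac{1}{4 \sqrt{u}}$)
$- x{\left(s \right)} = - (- \frac{14}{- \frac{1}{5}} + \frac{1}{4 \frac{i \sqrt{5}}{5}}) = - (\left(-14\right) \left(-5\right) + \frac{\left(-1\right) i \sqrt{5}}{4}) = - (70 - \frac{i \sqrt{5}}{4}) = -70 + \frac{i \sqrt{5}}{4}$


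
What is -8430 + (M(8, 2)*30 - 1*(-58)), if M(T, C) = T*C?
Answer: -7892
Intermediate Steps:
M(T, C) = C*T
-8430 + (M(8, 2)*30 - 1*(-58)) = -8430 + ((2*8)*30 - 1*(-58)) = -8430 + (16*30 + 58) = -8430 + (480 + 58) = -8430 + 538 = -7892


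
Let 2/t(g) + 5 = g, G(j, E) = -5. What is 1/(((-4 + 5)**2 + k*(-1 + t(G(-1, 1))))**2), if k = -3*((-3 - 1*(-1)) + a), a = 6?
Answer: 25/5929 ≈ 0.0042166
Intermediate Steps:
t(g) = 2/(-5 + g)
k = -12 (k = -3*((-3 - 1*(-1)) + 6) = -3*((-3 + 1) + 6) = -3*(-2 + 6) = -3*4 = -12)
1/(((-4 + 5)**2 + k*(-1 + t(G(-1, 1))))**2) = 1/(((-4 + 5)**2 - 12*(-1 + 2/(-5 - 5)))**2) = 1/((1**2 - 12*(-1 + 2/(-10)))**2) = 1/((1 - 12*(-1 + 2*(-1/10)))**2) = 1/((1 - 12*(-1 - 1/5))**2) = 1/((1 - 12*(-6/5))**2) = 1/((1 + 72/5)**2) = 1/((77/5)**2) = 1/(5929/25) = 25/5929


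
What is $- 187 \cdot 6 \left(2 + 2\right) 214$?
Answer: $-960432$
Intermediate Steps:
$- 187 \cdot 6 \left(2 + 2\right) 214 = - 187 \cdot 6 \cdot 4 \cdot 214 = \left(-187\right) 24 \cdot 214 = \left(-4488\right) 214 = -960432$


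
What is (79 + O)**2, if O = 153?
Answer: 53824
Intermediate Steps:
(79 + O)**2 = (79 + 153)**2 = 232**2 = 53824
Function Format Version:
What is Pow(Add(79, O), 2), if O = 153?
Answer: 53824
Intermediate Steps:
Pow(Add(79, O), 2) = Pow(Add(79, 153), 2) = Pow(232, 2) = 53824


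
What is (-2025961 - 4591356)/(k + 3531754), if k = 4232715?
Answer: -6617317/7764469 ≈ -0.85226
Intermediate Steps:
(-2025961 - 4591356)/(k + 3531754) = (-2025961 - 4591356)/(4232715 + 3531754) = -6617317/7764469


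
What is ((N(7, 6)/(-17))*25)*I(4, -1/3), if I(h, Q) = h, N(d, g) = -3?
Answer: 300/17 ≈ 17.647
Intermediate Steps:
((N(7, 6)/(-17))*25)*I(4, -1/3) = (-3/(-17)*25)*4 = (-3*(-1/17)*25)*4 = ((3/17)*25)*4 = (75/17)*4 = 300/17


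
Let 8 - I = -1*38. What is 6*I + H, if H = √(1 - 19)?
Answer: 276 + 3*I*√2 ≈ 276.0 + 4.2426*I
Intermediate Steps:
H = 3*I*√2 (H = √(-18) = 3*I*√2 ≈ 4.2426*I)
I = 46 (I = 8 - (-1)*38 = 8 - 1*(-38) = 8 + 38 = 46)
6*I + H = 6*46 + 3*I*√2 = 276 + 3*I*√2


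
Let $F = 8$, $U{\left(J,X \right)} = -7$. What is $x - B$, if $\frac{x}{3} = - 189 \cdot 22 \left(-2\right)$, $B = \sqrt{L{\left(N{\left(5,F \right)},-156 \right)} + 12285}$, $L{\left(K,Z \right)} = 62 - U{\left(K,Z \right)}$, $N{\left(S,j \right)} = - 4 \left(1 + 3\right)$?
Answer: $24948 - \sqrt{12354} \approx 24837.0$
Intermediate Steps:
$N{\left(S,j \right)} = -16$ ($N{\left(S,j \right)} = \left(-4\right) 4 = -16$)
$L{\left(K,Z \right)} = 69$ ($L{\left(K,Z \right)} = 62 - -7 = 62 + 7 = 69$)
$B = \sqrt{12354}$ ($B = \sqrt{69 + 12285} = \sqrt{12354} \approx 111.15$)
$x = 24948$ ($x = 3 \left(- 189 \cdot 22 \left(-2\right)\right) = 3 \left(\left(-189\right) \left(-44\right)\right) = 3 \cdot 8316 = 24948$)
$x - B = 24948 - \sqrt{12354}$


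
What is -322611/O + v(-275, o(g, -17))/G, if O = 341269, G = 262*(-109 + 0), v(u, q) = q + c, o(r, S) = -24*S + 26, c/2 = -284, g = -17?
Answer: -4583697446/4872980051 ≈ -0.94064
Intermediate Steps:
c = -568 (c = 2*(-284) = -568)
o(r, S) = 26 - 24*S
v(u, q) = -568 + q (v(u, q) = q - 568 = -568 + q)
G = -28558 (G = 262*(-109) = -28558)
-322611/O + v(-275, o(g, -17))/G = -322611/341269 + (-568 + (26 - 24*(-17)))/(-28558) = -322611*1/341269 + (-568 + (26 + 408))*(-1/28558) = -322611/341269 + (-568 + 434)*(-1/28558) = -322611/341269 - 134*(-1/28558) = -322611/341269 + 67/14279 = -4583697446/4872980051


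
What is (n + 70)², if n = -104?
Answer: 1156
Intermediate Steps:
(n + 70)² = (-104 + 70)² = (-34)² = 1156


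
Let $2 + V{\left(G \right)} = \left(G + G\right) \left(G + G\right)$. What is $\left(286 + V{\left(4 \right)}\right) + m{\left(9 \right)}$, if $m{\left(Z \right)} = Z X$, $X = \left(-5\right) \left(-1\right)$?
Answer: $393$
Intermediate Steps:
$V{\left(G \right)} = -2 + 4 G^{2}$ ($V{\left(G \right)} = -2 + \left(G + G\right) \left(G + G\right) = -2 + 2 G 2 G = -2 + 4 G^{2}$)
$X = 5$
$m{\left(Z \right)} = 5 Z$ ($m{\left(Z \right)} = Z 5 = 5 Z$)
$\left(286 + V{\left(4 \right)}\right) + m{\left(9 \right)} = \left(286 - \left(2 - 4 \cdot 4^{2}\right)\right) + 5 \cdot 9 = \left(286 + \left(-2 + 4 \cdot 16\right)\right) + 45 = \left(286 + \left(-2 + 64\right)\right) + 45 = \left(286 + 62\right) + 45 = 348 + 45 = 393$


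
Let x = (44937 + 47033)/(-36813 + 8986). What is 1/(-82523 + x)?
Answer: -27827/2296459491 ≈ -1.2117e-5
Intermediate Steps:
x = -91970/27827 (x = 91970/(-27827) = 91970*(-1/27827) = -91970/27827 ≈ -3.3051)
1/(-82523 + x) = 1/(-82523 - 91970/27827) = 1/(-2296459491/27827) = -27827/2296459491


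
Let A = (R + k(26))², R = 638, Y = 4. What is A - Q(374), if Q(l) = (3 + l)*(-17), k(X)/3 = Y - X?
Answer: 333593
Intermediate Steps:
k(X) = 12 - 3*X (k(X) = 3*(4 - X) = 12 - 3*X)
Q(l) = -51 - 17*l
A = 327184 (A = (638 + (12 - 3*26))² = (638 + (12 - 78))² = (638 - 66)² = 572² = 327184)
A - Q(374) = 327184 - (-51 - 17*374) = 327184 - (-51 - 6358) = 327184 - 1*(-6409) = 327184 + 6409 = 333593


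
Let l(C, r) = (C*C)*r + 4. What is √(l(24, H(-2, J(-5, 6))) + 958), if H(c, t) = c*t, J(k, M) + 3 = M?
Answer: I*√2494 ≈ 49.94*I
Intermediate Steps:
J(k, M) = -3 + M
l(C, r) = 4 + r*C² (l(C, r) = C²*r + 4 = r*C² + 4 = 4 + r*C²)
√(l(24, H(-2, J(-5, 6))) + 958) = √((4 - 2*(-3 + 6)*24²) + 958) = √((4 - 2*3*576) + 958) = √((4 - 6*576) + 958) = √((4 - 3456) + 958) = √(-3452 + 958) = √(-2494) = I*√2494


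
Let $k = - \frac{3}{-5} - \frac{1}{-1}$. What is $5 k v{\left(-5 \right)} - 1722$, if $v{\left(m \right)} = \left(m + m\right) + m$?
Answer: $-1842$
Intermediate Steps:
$v{\left(m \right)} = 3 m$ ($v{\left(m \right)} = 2 m + m = 3 m$)
$k = \frac{8}{5}$ ($k = \left(-3\right) \left(- \frac{1}{5}\right) - -1 = \frac{3}{5} + 1 = \frac{8}{5} \approx 1.6$)
$5 k v{\left(-5 \right)} - 1722 = 5 \cdot \frac{8}{5} \cdot 3 \left(-5\right) - 1722 = 8 \left(-15\right) - 1722 = -120 - 1722 = -1842$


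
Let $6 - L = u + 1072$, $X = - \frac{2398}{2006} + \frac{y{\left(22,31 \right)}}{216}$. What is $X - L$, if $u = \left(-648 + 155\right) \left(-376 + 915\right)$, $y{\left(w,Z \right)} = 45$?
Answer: $- \frac{6370943353}{24072} \approx -2.6466 \cdot 10^{5}$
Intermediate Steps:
$u = -265727$ ($u = \left(-493\right) 539 = -265727$)
$X = - \frac{23761}{24072}$ ($X = - \frac{2398}{2006} + \frac{45}{216} = \left(-2398\right) \frac{1}{2006} + 45 \cdot \frac{1}{216} = - \frac{1199}{1003} + \frac{5}{24} = - \frac{23761}{24072} \approx -0.98708$)
$L = 264661$ ($L = 6 - \left(-265727 + 1072\right) = 6 - -264655 = 6 + 264655 = 264661$)
$X - L = - \frac{23761}{24072} - 264661 = - \frac{6370943353}{24072}$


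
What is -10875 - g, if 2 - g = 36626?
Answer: 25749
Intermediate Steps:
g = -36624 (g = 2 - 1*36626 = 2 - 36626 = -36624)
-10875 - g = -10875 - 1*(-36624) = -10875 + 36624 = 25749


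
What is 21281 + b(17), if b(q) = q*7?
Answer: 21400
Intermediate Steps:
b(q) = 7*q
21281 + b(17) = 21281 + 7*17 = 21281 + 119 = 21400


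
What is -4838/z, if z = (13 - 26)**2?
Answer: -4838/169 ≈ -28.627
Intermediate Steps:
z = 169 (z = (-13)**2 = 169)
-4838/z = -4838/169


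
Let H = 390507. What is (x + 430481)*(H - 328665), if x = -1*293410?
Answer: 8476744782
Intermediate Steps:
x = -293410
(x + 430481)*(H - 328665) = (-293410 + 430481)*(390507 - 328665) = 137071*61842 = 8476744782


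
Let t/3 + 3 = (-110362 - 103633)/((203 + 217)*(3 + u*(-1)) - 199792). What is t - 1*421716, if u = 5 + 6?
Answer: -85673635215/203152 ≈ -4.2172e+5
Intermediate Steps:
u = 11
t = -1186383/203152 (t = -9 + 3*((-110362 - 103633)/((203 + 217)*(3 + 11*(-1)) - 199792)) = -9 + 3*(-213995/(420*(3 - 11) - 199792)) = -9 + 3*(-213995/(420*(-8) - 199792)) = -9 + 3*(-213995/(-3360 - 199792)) = -9 + 3*(-213995/(-203152)) = -9 + 3*(-213995*(-1/203152)) = -9 + 3*(213995/203152) = -9 + 641985/203152 = -1186383/203152 ≈ -5.8399)
t - 1*421716 = -1186383/203152 - 1*421716 = -1186383/203152 - 421716 = -85673635215/203152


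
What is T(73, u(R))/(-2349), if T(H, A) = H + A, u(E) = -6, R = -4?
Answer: -67/2349 ≈ -0.028523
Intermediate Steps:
T(H, A) = A + H
T(73, u(R))/(-2349) = (-6 + 73)/(-2349) = 67*(-1/2349) = -67/2349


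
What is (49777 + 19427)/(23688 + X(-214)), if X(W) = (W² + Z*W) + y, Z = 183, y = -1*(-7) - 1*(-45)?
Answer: 34602/15187 ≈ 2.2784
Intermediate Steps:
y = 52 (y = 7 + 45 = 52)
X(W) = 52 + W² + 183*W (X(W) = (W² + 183*W) + 52 = 52 + W² + 183*W)
(49777 + 19427)/(23688 + X(-214)) = (49777 + 19427)/(23688 + (52 + (-214)² + 183*(-214))) = 69204/(23688 + (52 + 45796 - 39162)) = 69204/(23688 + 6686) = 69204/30374 = 69204*(1/30374) = 34602/15187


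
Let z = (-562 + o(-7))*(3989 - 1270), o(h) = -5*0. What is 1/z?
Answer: -1/1528078 ≈ -6.5442e-7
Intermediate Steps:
o(h) = 0
z = -1528078 (z = (-562 + 0)*(3989 - 1270) = -562*2719 = -1528078)
1/z = 1/(-1528078) = -1/1528078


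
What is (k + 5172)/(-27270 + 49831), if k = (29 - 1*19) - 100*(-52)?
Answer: 10382/22561 ≈ 0.46017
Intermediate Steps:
k = 5210 (k = (29 - 19) + 5200 = 10 + 5200 = 5210)
(k + 5172)/(-27270 + 49831) = (5210 + 5172)/(-27270 + 49831) = 10382/22561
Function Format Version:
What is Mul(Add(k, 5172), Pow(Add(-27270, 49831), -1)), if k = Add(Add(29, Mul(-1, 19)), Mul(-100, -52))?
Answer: Rational(10382, 22561) ≈ 0.46017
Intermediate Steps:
k = 5210 (k = Add(Add(29, -19), 5200) = Add(10, 5200) = 5210)
Mul(Add(k, 5172), Pow(Add(-27270, 49831), -1)) = Mul(Add(5210, 5172), Pow(Add(-27270, 49831), -1)) = Mul(10382, Pow(22561, -1)) = Mul(10382, Rational(1, 22561)) = Rational(10382, 22561)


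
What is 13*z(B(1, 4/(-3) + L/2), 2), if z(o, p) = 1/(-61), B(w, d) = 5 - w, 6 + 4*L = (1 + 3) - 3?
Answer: -13/61 ≈ -0.21311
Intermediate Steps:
L = -5/4 (L = -3/2 + ((1 + 3) - 3)/4 = -3/2 + (4 - 3)/4 = -3/2 + (¼)*1 = -3/2 + ¼ = -5/4 ≈ -1.2500)
z(o, p) = -1/61
13*z(B(1, 4/(-3) + L/2), 2) = 13*(-1/61) = -13/61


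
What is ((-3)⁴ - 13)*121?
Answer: 8228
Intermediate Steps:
((-3)⁴ - 13)*121 = (81 - 13)*121 = 68*121 = 8228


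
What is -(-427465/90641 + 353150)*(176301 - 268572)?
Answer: 2953543193716635/90641 ≈ 3.2585e+10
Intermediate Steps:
-(-427465/90641 + 353150)*(176301 - 268572) = -(-427465*1/90641 + 353150)*(-92271) = -(-427465/90641 + 353150)*(-92271) = -32009441685*(-92271)/90641 = -1*(-2953543193716635/90641) = 2953543193716635/90641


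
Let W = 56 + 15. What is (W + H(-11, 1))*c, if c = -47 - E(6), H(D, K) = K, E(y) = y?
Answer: -3816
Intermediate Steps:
W = 71
c = -53 (c = -47 - 1*6 = -47 - 6 = -53)
(W + H(-11, 1))*c = (71 + 1)*(-53) = 72*(-53) = -3816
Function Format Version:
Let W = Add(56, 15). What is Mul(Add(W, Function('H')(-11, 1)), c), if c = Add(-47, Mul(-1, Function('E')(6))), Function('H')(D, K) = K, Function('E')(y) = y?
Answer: -3816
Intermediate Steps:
W = 71
c = -53 (c = Add(-47, Mul(-1, 6)) = Add(-47, -6) = -53)
Mul(Add(W, Function('H')(-11, 1)), c) = Mul(Add(71, 1), -53) = Mul(72, -53) = -3816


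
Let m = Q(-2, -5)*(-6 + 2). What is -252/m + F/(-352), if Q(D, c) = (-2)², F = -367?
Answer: 5911/352 ≈ 16.793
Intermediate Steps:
Q(D, c) = 4
m = -16 (m = 4*(-6 + 2) = 4*(-4) = -16)
-252/m + F/(-352) = -252/(-16) - 367/(-352) = -252*(-1/16) - 367*(-1/352) = 63/4 + 367/352 = 5911/352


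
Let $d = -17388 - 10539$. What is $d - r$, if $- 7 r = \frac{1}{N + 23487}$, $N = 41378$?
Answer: $- \frac{12680393984}{454055} \approx -27927.0$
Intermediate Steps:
$d = -27927$ ($d = -17388 - 10539 = -27927$)
$r = - \frac{1}{454055}$ ($r = - \frac{1}{7 \left(41378 + 23487\right)} = - \frac{1}{7 \cdot 64865} = \left(- \frac{1}{7}\right) \frac{1}{64865} = - \frac{1}{454055} \approx -2.2024 \cdot 10^{-6}$)
$d - r = -27927 - - \frac{1}{454055} = -27927 + \frac{1}{454055} = - \frac{12680393984}{454055}$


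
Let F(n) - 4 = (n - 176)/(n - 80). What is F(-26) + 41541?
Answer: 2201986/53 ≈ 41547.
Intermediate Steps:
F(n) = 4 + (-176 + n)/(-80 + n) (F(n) = 4 + (n - 176)/(n - 80) = 4 + (-176 + n)/(-80 + n))
F(-26) + 41541 = (-496 + 5*(-26))/(-80 - 26) + 41541 = (-496 - 130)/(-106) + 41541 = -1/106*(-626) + 41541 = 313/53 + 41541 = 2201986/53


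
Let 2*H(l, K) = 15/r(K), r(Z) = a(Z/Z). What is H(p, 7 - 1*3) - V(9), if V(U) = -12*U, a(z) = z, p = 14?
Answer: 231/2 ≈ 115.50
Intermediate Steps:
r(Z) = 1 (r(Z) = Z/Z = 1)
H(l, K) = 15/2 (H(l, K) = (15/1)/2 = (15*1)/2 = (½)*15 = 15/2)
H(p, 7 - 1*3) - V(9) = 15/2 - (-12)*9 = 15/2 - 1*(-108) = 15/2 + 108 = 231/2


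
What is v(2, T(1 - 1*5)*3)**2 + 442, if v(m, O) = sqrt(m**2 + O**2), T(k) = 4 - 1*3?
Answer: 455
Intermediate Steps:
T(k) = 1 (T(k) = 4 - 3 = 1)
v(m, O) = sqrt(O**2 + m**2)
v(2, T(1 - 1*5)*3)**2 + 442 = (sqrt((1*3)**2 + 2**2))**2 + 442 = (sqrt(3**2 + 4))**2 + 442 = (sqrt(9 + 4))**2 + 442 = (sqrt(13))**2 + 442 = 13 + 442 = 455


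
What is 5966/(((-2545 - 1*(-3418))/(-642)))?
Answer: -1276724/291 ≈ -4387.4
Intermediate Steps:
5966/(((-2545 - 1*(-3418))/(-642))) = 5966/(((-2545 + 3418)*(-1/642))) = 5966/((873*(-1/642))) = 5966/(-291/214) = 5966*(-214/291) = -1276724/291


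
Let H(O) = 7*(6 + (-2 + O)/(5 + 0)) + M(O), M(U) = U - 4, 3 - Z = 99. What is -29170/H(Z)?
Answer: 72925/488 ≈ 149.44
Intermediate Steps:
Z = -96 (Z = 3 - 1*99 = 3 - 99 = -96)
M(U) = -4 + U
H(O) = 176/5 + 12*O/5 (H(O) = 7*(6 + (-2 + O)/(5 + 0)) + (-4 + O) = 7*(6 + (-2 + O)/5) + (-4 + O) = 7*(6 + (-2 + O)*(⅕)) + (-4 + O) = 7*(6 + (-⅖ + O/5)) + (-4 + O) = 7*(28/5 + O/5) + (-4 + O) = (196/5 + 7*O/5) + (-4 + O) = 176/5 + 12*O/5)
-29170/H(Z) = -29170/(176/5 + (12/5)*(-96)) = -29170/(176/5 - 1152/5) = -29170/(-976/5) = -29170*(-5/976) = 72925/488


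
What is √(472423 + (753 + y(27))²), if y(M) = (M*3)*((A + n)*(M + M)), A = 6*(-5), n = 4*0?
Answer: 4*√1063881907 ≈ 1.3047e+5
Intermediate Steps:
n = 0
A = -30
y(M) = -180*M² (y(M) = (M*3)*((-30 + 0)*(M + M)) = (3*M)*(-60*M) = -180*M²)
√(472423 + (753 + y(27))²) = √(472423 + (753 - 180*27²)²) = √(472423 + (753 - 180*729)²) = √(472423 + (753 - 131220)²) = √(472423 + (-130467)²) = √(472423 + 17021638089) = √17022110512 = 4*√1063881907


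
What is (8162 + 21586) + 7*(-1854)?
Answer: 16770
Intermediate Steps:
(8162 + 21586) + 7*(-1854) = 29748 - 12978 = 16770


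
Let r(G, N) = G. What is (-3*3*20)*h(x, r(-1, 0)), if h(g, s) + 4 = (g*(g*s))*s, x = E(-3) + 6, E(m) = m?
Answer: -900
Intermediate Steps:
x = 3 (x = -3 + 6 = 3)
h(g, s) = -4 + g²*s² (h(g, s) = -4 + (g*(g*s))*s = -4 + (s*g²)*s = -4 + g²*s²)
(-3*3*20)*h(x, r(-1, 0)) = (-3*3*20)*(-4 + 3²*(-1)²) = (-9*20)*(-4 + 9*1) = -180*(-4 + 9) = -180*5 = -900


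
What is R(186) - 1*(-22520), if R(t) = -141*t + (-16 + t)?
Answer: -3536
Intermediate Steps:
R(t) = -16 - 140*t
R(186) - 1*(-22520) = (-16 - 140*186) - 1*(-22520) = (-16 - 26040) + 22520 = -26056 + 22520 = -3536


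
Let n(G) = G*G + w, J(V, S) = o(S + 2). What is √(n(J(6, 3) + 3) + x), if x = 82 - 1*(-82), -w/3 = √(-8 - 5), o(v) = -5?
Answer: √(168 - 3*I*√13) ≈ 12.968 - 0.41705*I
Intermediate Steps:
J(V, S) = -5
w = -3*I*√13 (w = -3*√(-8 - 5) = -3*I*√13 ≈ -10.817*I)
x = 164 (x = 82 + 82 = 164)
n(G) = G² - 3*I*√13 (n(G) = G*G - 3*I*√13 = G² - 3*I*√13)
√(n(J(6, 3) + 3) + x) = √(((-5 + 3)² - 3*I*√13) + 164) = √(((-2)² - 3*I*√13) + 164) = √((4 - 3*I*√13) + 164) = √(168 - 3*I*√13)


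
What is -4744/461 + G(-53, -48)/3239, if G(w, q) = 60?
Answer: -15338156/1493179 ≈ -10.272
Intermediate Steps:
-4744/461 + G(-53, -48)/3239 = -4744/461 + 60/3239 = -15338156/1493179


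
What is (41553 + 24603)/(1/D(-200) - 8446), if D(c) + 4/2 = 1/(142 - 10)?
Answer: -8699514/1110715 ≈ -7.8324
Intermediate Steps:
D(c) = -263/132 (D(c) = -2 + 1/(142 - 10) = -2 + 1/132 = -263/132)
(41553 + 24603)/(1/D(-200) - 8446) = (41553 + 24603)/(1/(-263/132) - 8446) = 66156/(-132/263 - 8446) = 66156/(-2221430/263) = 66156*(-263/2221430) = -8699514/1110715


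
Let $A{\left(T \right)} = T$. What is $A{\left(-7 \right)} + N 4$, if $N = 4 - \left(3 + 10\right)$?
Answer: $-43$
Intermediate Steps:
$N = -9$ ($N = 4 - 13 = -9$)
$A{\left(-7 \right)} + N 4 = -7 - 36 = -43$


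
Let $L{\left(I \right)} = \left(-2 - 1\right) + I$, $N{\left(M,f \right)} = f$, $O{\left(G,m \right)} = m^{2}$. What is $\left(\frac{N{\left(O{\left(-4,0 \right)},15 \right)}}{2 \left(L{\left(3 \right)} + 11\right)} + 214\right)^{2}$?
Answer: $\frac{22306729}{484} \approx 46088.0$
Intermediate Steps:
$L{\left(I \right)} = -3 + I$
$\left(\frac{N{\left(O{\left(-4,0 \right)},15 \right)}}{2 \left(L{\left(3 \right)} + 11\right)} + 214\right)^{2} = \left(\frac{15}{2 \left(\left(-3 + 3\right) + 11\right)} + 214\right)^{2} = \left(\frac{15}{2 \left(0 + 11\right)} + 214\right)^{2} = \left(\frac{15}{2 \cdot 11} + 214\right)^{2} = \left(\frac{15}{22} + 214\right)^{2} = \left(\frac{4723}{22}\right)^{2} = \frac{22306729}{484}$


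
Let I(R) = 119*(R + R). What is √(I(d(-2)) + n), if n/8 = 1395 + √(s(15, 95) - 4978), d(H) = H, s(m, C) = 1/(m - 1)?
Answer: 2*√(130879 + 7*I*√975674)/7 ≈ 103.4 + 2.7294*I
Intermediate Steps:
s(m, C) = 1/(-1 + m)
I(R) = 238*R (I(R) = 119*(2*R) = 238*R)
n = 11160 + 4*I*√975674/7 (n = 8*(1395 + √(1/(-1 + 15) - 4978)) = 8*(1395 + √(1/14 - 4978)) = 8*(1395 + √(-69691/14)) = 8*(1395 + I*√975674/14) = 11160 + 4*I*√975674/7 ≈ 11160.0 + 564.44*I)
√(I(d(-2)) + n) = √(238*(-2) + (11160 + 4*I*√975674/7)) = √(-476 + (11160 + 4*I*√975674/7)) = √(10684 + 4*I*√975674/7)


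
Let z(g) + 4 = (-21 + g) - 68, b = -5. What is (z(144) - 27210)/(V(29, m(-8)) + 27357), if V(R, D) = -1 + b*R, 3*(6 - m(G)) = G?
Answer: -27159/27211 ≈ -0.99809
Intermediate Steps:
m(G) = 6 - G/3
z(g) = -93 + g (z(g) = -4 + ((-21 + g) - 68) = -4 + (-89 + g) = -93 + g)
V(R, D) = -1 - 5*R
(z(144) - 27210)/(V(29, m(-8)) + 27357) = ((-93 + 144) - 27210)/((-1 - 5*29) + 27357) = (51 - 27210)/((-1 - 145) + 27357) = -27159/(-146 + 27357) = -27159/27211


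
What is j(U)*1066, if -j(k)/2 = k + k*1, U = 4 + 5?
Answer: -38376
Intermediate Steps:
U = 9
j(k) = -4*k (j(k) = -2*(k + k*1) = -2*(k + k) = -4*k)
j(U)*1066 = -4*9*1066 = -36*1066 = -38376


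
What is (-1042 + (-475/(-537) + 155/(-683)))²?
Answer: 145873727018692864/134520966441 ≈ 1.0844e+6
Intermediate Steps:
(-1042 + (-475/(-537) + 155/(-683)))² = (-1042 + (-475*(-1/537) + 155*(-1/683)))² = (-1042 + (475/537 - 155/683))² = (-1042 + 241190/366771)² = (-381934192/366771)² = 145873727018692864/134520966441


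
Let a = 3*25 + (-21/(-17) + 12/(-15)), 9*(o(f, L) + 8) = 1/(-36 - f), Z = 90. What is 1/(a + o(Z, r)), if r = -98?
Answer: 96390/6500003 ≈ 0.014829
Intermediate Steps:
o(f, L) = -8 + 1/(9*(-36 - f))
a = 6412/85 (a = 75 + (-21*(-1/17) + 12*(-1/15)) = 75 + (21/17 - 4/5) = 75 + 37/85 = 6412/85 ≈ 75.435)
1/(a + o(Z, r)) = 1/(6412/85 + (-2593 - 72*90)/(9*(36 + 90))) = 1/(6412/85 + (1/9)*(-2593 - 6480)/126) = 1/(6412/85 + (1/9)*(1/126)*(-9073)) = 1/(6412/85 - 9073/1134) = 1/(6500003/96390) = 96390/6500003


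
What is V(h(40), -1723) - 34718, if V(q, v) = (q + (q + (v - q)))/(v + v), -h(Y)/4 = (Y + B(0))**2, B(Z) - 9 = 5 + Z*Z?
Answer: -119624841/3446 ≈ -34714.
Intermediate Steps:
B(Z) = 14 + Z**2 (B(Z) = 9 + (5 + Z*Z) = 9 + (5 + Z**2) = 14 + Z**2)
h(Y) = -4*(14 + Y)**2 (h(Y) = -4*(Y + (14 + 0**2))**2 = -4*(Y + (14 + 0))**2 = -4*(Y + 14)**2 = -4*(14 + Y)**2)
V(q, v) = (q + v)/(2*v) (V(q, v) = (q + v)/((2*v)) = (q + v)*(1/(2*v)) = (q + v)/(2*v))
V(h(40), -1723) - 34718 = (1/2)*(-4*(14 + 40)**2 - 1723)/(-1723) - 34718 = (1/2)*(-1/1723)*(-4*54**2 - 1723) - 34718 = (1/2)*(-1/1723)*(-4*2916 - 1723) - 34718 = (1/2)*(-1/1723)*(-11664 - 1723) - 34718 = (1/2)*(-1/1723)*(-13387) - 34718 = 13387/3446 - 34718 = -119624841/3446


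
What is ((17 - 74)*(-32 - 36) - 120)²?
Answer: 14107536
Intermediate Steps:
((17 - 74)*(-32 - 36) - 120)² = (-57*(-68) - 120)² = (3876 - 120)² = 3756² = 14107536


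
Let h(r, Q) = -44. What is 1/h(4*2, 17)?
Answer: -1/44 ≈ -0.022727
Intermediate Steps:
1/h(4*2, 17) = 1/(-44) = -1/44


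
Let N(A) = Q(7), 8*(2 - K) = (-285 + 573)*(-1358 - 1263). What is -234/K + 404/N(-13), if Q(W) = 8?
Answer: 4764845/94358 ≈ 50.497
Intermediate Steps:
K = 94358 (K = 2 - (-285 + 573)*(-1358 - 1263)/8 = 2 - 36*(-2621) = 2 - 1/8*(-754848) = 2 + 94356 = 94358)
N(A) = 8
-234/K + 404/N(-13) = -234/94358 + 404/8 = -234*1/94358 + 404*(1/8) = -117/47179 + 101/2 = 4764845/94358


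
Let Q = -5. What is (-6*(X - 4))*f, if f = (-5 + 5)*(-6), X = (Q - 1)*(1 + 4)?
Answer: 0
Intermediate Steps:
X = -30 (X = (-5 - 1)*(1 + 4) = -6*5 = -30)
f = 0 (f = 0*(-6) = 0)
(-6*(X - 4))*f = -6*(-30 - 4)*0 = -6*(-34)*0 = 204*0 = 0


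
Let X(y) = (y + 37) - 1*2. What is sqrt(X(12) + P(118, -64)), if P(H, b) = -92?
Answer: 3*I*sqrt(5) ≈ 6.7082*I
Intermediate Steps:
X(y) = 35 + y (X(y) = (37 + y) - 2 = 35 + y)
sqrt(X(12) + P(118, -64)) = sqrt((35 + 12) - 92) = sqrt(47 - 92) = sqrt(-45) = 3*I*sqrt(5)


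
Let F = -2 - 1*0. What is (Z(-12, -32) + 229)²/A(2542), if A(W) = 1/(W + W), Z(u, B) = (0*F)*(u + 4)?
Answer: 266610044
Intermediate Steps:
F = -2 (F = -2 + 0 = -2)
Z(u, B) = 0 (Z(u, B) = (0*(-2))*(u + 4) = 0*(4 + u) = 0)
A(W) = 1/(2*W)
(Z(-12, -32) + 229)²/A(2542) = (0 + 229)²/(((½)/2542)) = 229²/(((½)*(1/2542))) = 52441/(1/5084) = 52441*5084 = 266610044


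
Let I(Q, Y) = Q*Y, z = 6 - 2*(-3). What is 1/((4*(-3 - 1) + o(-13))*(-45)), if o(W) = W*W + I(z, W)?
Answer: 1/135 ≈ 0.0074074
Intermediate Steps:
z = 12 (z = 6 + 6 = 12)
o(W) = W**2 + 12*W (o(W) = W*W + 12*W = W**2 + 12*W)
1/((4*(-3 - 1) + o(-13))*(-45)) = 1/((4*(-3 - 1) - 13*(12 - 13))*(-45)) = 1/((4*(-4) - 13*(-1))*(-45)) = 1/((-16 + 13)*(-45)) = 1/(-3*(-45)) = 1/135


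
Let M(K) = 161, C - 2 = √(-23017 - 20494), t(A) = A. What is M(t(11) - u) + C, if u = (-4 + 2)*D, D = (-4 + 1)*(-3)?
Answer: 163 + I*√43511 ≈ 163.0 + 208.59*I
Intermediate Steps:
D = 9 (D = -3*(-3) = 9)
u = -18 (u = (-4 + 2)*9 = -2*9 = -18)
C = 2 + I*√43511 (C = 2 + √(-23017 - 20494) = 2 + √(-43511) = 2 + I*√43511 ≈ 2.0 + 208.59*I)
M(t(11) - u) + C = 161 + (2 + I*√43511) = 163 + I*√43511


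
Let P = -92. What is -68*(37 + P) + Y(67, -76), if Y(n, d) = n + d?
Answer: 3731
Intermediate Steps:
Y(n, d) = d + n
-68*(37 + P) + Y(67, -76) = -68*(37 - 92) + (-76 + 67) = -68*(-55) - 9 = 3740 - 9 = 3731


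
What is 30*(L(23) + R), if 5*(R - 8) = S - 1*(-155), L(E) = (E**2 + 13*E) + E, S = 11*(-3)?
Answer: 26502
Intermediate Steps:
S = -33
L(E) = E**2 + 14*E
R = 162/5 (R = 8 + (-33 - 1*(-155))/5 = 8 + (-33 + 155)/5 = 8 + (1/5)*122 = 8 + 122/5 = 162/5 ≈ 32.400)
30*(L(23) + R) = 30*(23*(14 + 23) + 162/5) = 30*(23*37 + 162/5) = 30*(851 + 162/5) = 30*(4417/5) = 26502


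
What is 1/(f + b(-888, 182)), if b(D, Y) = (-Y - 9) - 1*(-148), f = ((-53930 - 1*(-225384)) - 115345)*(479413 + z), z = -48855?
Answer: 1/24158178779 ≈ 4.1394e-11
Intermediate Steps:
f = 24158178822 (f = ((-53930 - 1*(-225384)) - 115345)*(479413 - 48855) = ((-53930 + 225384) - 115345)*430558 = (171454 - 115345)*430558 = 56109*430558 = 24158178822)
b(D, Y) = 139 - Y (b(D, Y) = (-9 - Y) + 148 = 139 - Y)
1/(f + b(-888, 182)) = 1/(24158178822 + (139 - 1*182)) = 1/(24158178822 + (139 - 182)) = 1/(24158178822 - 43) = 1/24158178779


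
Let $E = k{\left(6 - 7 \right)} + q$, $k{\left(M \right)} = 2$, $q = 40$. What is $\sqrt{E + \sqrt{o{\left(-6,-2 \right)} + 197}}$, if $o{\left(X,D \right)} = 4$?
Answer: $\sqrt{42 + \sqrt{201}} \approx 7.4952$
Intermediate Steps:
$E = 42$ ($E = 2 + 40 = 42$)
$\sqrt{E + \sqrt{o{\left(-6,-2 \right)} + 197}} = \sqrt{42 + \sqrt{4 + 197}} = \sqrt{42 + \sqrt{201}}$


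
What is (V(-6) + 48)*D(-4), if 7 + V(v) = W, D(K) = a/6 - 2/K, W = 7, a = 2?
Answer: 40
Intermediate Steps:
D(K) = ⅓ - 2/K (D(K) = 2/6 - 2/K = 2*(⅙) - 2/K = ⅓ - 2/K)
V(v) = 0 (V(v) = -7 + 7 = 0)
(V(-6) + 48)*D(-4) = (0 + 48)*((⅓)*(-6 - 4)/(-4)) = 48*((⅓)*(-¼)*(-10)) = 48*(⅚) = 40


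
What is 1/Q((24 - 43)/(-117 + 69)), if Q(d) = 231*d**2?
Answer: 768/27797 ≈ 0.027629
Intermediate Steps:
1/Q((24 - 43)/(-117 + 69)) = 1/(231*((24 - 43)/(-117 + 69))**2) = 1/(231*(-19/(-48))**2) = 1/(231*(-19*(-1/48))**2) = 1/(231*(19/48)**2) = 1/(231*(361/2304)) = 1/(27797/768) = 768/27797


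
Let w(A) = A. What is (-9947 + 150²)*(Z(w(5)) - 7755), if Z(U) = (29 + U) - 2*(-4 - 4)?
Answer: -96720865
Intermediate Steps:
Z(U) = 45 + U (Z(U) = (29 + U) - 2*(-8) = (29 + U) + 16 = 45 + U)
(-9947 + 150²)*(Z(w(5)) - 7755) = (-9947 + 150²)*((45 + 5) - 7755) = (-9947 + 22500)*(50 - 7755) = 12553*(-7705) = -96720865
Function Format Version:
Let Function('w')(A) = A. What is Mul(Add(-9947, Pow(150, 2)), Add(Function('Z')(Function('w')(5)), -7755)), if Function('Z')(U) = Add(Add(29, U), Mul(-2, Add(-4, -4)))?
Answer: -96720865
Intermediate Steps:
Function('Z')(U) = Add(45, U) (Function('Z')(U) = Add(Add(29, U), Mul(-2, -8)) = Add(Add(29, U), 16) = Add(45, U))
Mul(Add(-9947, Pow(150, 2)), Add(Function('Z')(Function('w')(5)), -7755)) = Mul(Add(-9947, Pow(150, 2)), Add(Add(45, 5), -7755)) = Mul(Add(-9947, 22500), Add(50, -7755)) = Mul(12553, -7705) = -96720865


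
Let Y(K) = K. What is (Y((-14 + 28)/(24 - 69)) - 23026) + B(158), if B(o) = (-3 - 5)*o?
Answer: -1093064/45 ≈ -24290.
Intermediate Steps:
B(o) = -8*o
(Y((-14 + 28)/(24 - 69)) - 23026) + B(158) = ((-14 + 28)/(24 - 69) - 23026) - 8*158 = (14/(-45) - 23026) - 1264 = (14*(-1/45) - 23026) - 1264 = (-14/45 - 23026) - 1264 = -1036184/45 - 1264 = -1093064/45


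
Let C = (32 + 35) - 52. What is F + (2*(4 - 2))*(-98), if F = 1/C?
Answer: -5879/15 ≈ -391.93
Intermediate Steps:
C = 15 (C = 67 - 52 = 15)
F = 1/15 ≈ 0.066667
F + (2*(4 - 2))*(-98) = 1/15 + (2*(4 - 2))*(-98) = 1/15 + (2*2)*(-98) = 1/15 + 4*(-98) = 1/15 - 392 = -5879/15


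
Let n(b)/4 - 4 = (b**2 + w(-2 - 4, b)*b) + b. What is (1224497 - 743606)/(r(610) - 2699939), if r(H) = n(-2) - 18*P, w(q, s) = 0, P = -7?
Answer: -480891/2699789 ≈ -0.17812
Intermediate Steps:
n(b) = 16 + 4*b + 4*b**2 (n(b) = 16 + 4*((b**2 + 0*b) + b) = 16 + 4*((b**2 + 0) + b) = 16 + 4*(b**2 + b) = 16 + 4*(b + b**2) = 16 + (4*b + 4*b**2) = 16 + 4*b + 4*b**2)
r(H) = 150 (r(H) = (16 + 4*(-2) + 4*(-2)**2) - 18*(-7) = (16 - 8 + 4*4) + 126 = (16 - 8 + 16) + 126 = 24 + 126 = 150)
(1224497 - 743606)/(r(610) - 2699939) = (1224497 - 743606)/(150 - 2699939) = 480891/(-2699789) = 480891*(-1/2699789) = -480891/2699789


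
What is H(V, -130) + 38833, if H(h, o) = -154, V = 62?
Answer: 38679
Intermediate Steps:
H(V, -130) + 38833 = -154 + 38833 = 38679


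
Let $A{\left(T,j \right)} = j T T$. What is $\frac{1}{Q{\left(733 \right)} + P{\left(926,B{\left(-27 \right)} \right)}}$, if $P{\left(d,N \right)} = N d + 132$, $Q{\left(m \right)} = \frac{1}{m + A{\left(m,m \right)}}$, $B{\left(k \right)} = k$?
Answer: $- \frac{393833570}{9794640885899} \approx -4.0209 \cdot 10^{-5}$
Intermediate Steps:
$A{\left(T,j \right)} = j T^{2}$ ($A{\left(T,j \right)} = T j T = j T^{2}$)
$Q{\left(m \right)} = \frac{1}{m + m^{3}}$ ($Q{\left(m \right)} = \frac{1}{m + m m^{2}} = \frac{1}{m + m^{3}}$)
$P{\left(d,N \right)} = 132 + N d$
$\frac{1}{Q{\left(733 \right)} + P{\left(926,B{\left(-27 \right)} \right)}} = \frac{1}{\frac{1}{733 + 733^{3}} + \left(132 - 25002\right)} = \frac{1}{\frac{1}{733 + 393832837} + \left(132 - 25002\right)} = \frac{1}{\frac{1}{393833570} - 24870} = \frac{1}{- \frac{9794640885899}{393833570}} = - \frac{393833570}{9794640885899}$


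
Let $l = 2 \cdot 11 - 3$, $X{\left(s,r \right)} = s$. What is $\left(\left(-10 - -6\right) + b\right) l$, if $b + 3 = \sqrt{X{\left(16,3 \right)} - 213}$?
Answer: $-133 + 19 i \sqrt{197} \approx -133.0 + 266.68 i$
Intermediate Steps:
$b = -3 + i \sqrt{197}$ ($b = -3 + \sqrt{16 - 213} = -3 + \sqrt{-197} = -3 + i \sqrt{197} \approx -3.0 + 14.036 i$)
$l = 19$ ($l = 22 - 3 = 19$)
$\left(\left(-10 - -6\right) + b\right) l = \left(\left(-10 - -6\right) - \left(3 - i \sqrt{197}\right)\right) 19 = \left(\left(-10 + 6\right) - \left(3 - i \sqrt{197}\right)\right) 19 = \left(-4 - \left(3 - i \sqrt{197}\right)\right) 19 = \left(-7 + i \sqrt{197}\right) 19 = -133 + 19 i \sqrt{197}$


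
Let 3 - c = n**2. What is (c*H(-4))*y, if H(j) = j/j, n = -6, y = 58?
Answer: -1914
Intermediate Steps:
H(j) = 1
c = -33 (c = 3 - 1*(-6)**2 = 3 - 1*36 = 3 - 36 = -33)
(c*H(-4))*y = -33*1*58 = -33*58 = -1914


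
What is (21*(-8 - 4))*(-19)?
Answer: 4788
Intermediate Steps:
(21*(-8 - 4))*(-19) = (21*(-12))*(-19) = -252*(-19) = 4788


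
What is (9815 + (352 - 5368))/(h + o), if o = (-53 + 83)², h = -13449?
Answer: -4799/12549 ≈ -0.38242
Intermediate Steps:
o = 900 (o = 30² = 900)
(9815 + (352 - 5368))/(h + o) = (9815 + (352 - 5368))/(-13449 + 900) = (9815 - 5016)/(-12549) = 4799*(-1/12549) = -4799/12549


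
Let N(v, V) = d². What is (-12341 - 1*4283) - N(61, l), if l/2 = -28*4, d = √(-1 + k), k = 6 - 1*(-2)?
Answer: -16631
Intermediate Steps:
k = 8 (k = 6 + 2 = 8)
d = √7 (d = √(-1 + 8) = √7 ≈ 2.6458)
l = -224 (l = 2*(-28*4) = 2*(-112) = -224)
N(v, V) = 7 (N(v, V) = (√7)² = 7)
(-12341 - 1*4283) - N(61, l) = (-12341 - 1*4283) - 1*7 = (-12341 - 4283) - 7 = -16624 - 7 = -16631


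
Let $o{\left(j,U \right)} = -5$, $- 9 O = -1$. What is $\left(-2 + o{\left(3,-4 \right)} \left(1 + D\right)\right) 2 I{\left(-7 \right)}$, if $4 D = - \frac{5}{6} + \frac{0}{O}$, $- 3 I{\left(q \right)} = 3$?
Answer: $\frac{143}{12} \approx 11.917$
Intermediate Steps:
$O = \frac{1}{9}$ ($O = \left(- \frac{1}{9}\right) \left(-1\right) = \frac{1}{9} \approx 0.11111$)
$I{\left(q \right)} = -1$ ($I{\left(q \right)} = \left(- \frac{1}{3}\right) 3 = -1$)
$D = - \frac{5}{24}$ ($D = \frac{- \frac{5}{6} + 0 \frac{1}{\frac{1}{9}}}{4} = \frac{\left(-5\right) \frac{1}{6} + 0 \cdot 9}{4} = \frac{- \frac{5}{6} + 0}{4} = \frac{1}{4} \left(- \frac{5}{6}\right) = - \frac{5}{24} \approx -0.20833$)
$\left(-2 + o{\left(3,-4 \right)} \left(1 + D\right)\right) 2 I{\left(-7 \right)} = \left(-2 - 5 \left(1 - \frac{5}{24}\right)\right) 2 \left(-1\right) = \left(-2 - \frac{95}{24}\right) 2 \left(-1\right) = \left(- \frac{143}{24}\right) 2 \left(-1\right) = \left(- \frac{143}{12}\right) \left(-1\right) = \frac{143}{12}$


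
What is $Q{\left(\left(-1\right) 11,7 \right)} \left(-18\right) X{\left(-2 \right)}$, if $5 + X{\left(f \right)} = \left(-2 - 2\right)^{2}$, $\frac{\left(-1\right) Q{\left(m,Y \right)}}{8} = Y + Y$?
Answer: $22176$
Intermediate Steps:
$Q{\left(m,Y \right)} = - 16 Y$ ($Q{\left(m,Y \right)} = - 8 \left(Y + Y\right) = - 8 \cdot 2 Y = - 16 Y$)
$X{\left(f \right)} = 11$ ($X{\left(f \right)} = -5 + \left(-2 - 2\right)^{2} = -5 + \left(-4\right)^{2} = -5 + 16 = 11$)
$Q{\left(\left(-1\right) 11,7 \right)} \left(-18\right) X{\left(-2 \right)} = \left(-16\right) 7 \left(-18\right) 11 = \left(-112\right) \left(-18\right) 11 = 2016 \cdot 11 = 22176$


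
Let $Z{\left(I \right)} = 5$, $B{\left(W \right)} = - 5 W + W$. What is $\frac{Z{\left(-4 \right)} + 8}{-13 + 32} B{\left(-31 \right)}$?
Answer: $\frac{1612}{19} \approx 84.842$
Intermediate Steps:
$B{\left(W \right)} = - 4 W$
$\frac{Z{\left(-4 \right)} + 8}{-13 + 32} B{\left(-31 \right)} = \frac{5 + 8}{-13 + 32} \left(\left(-4\right) \left(-31\right)\right) = \frac{13}{19} \cdot 124 = \frac{1612}{19}$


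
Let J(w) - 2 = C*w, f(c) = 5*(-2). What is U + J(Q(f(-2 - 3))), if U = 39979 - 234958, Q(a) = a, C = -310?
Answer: -191877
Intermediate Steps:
f(c) = -10
J(w) = 2 - 310*w
U = -194979
U + J(Q(f(-2 - 3))) = -194979 + (2 - 310*(-10)) = -194979 + (2 + 3100) = -194979 + 3102 = -191877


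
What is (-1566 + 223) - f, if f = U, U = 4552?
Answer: -5895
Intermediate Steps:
f = 4552
(-1566 + 223) - f = (-1566 + 223) - 1*4552 = -1343 - 4552 = -5895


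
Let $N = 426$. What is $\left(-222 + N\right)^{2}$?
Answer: $41616$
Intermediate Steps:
$\left(-222 + N\right)^{2} = \left(-222 + 426\right)^{2} = 204^{2} = 41616$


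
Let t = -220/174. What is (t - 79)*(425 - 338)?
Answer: -6983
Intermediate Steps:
t = -110/87 (t = -220*1/174 = -110/87 ≈ -1.2644)
(t - 79)*(425 - 338) = (-110/87 - 79)*(425 - 338) = -6983/87*87 = -6983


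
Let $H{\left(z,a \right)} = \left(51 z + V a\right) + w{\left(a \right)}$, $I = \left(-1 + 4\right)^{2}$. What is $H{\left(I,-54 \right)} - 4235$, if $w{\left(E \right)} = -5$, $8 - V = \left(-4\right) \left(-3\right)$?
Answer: $-3565$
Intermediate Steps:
$V = -4$ ($V = 8 - \left(-4\right) \left(-3\right) = 8 - 12 = -4$)
$I = 9$ ($I = 3^{2} = 9$)
$H{\left(z,a \right)} = -5 - 4 a + 51 z$ ($H{\left(z,a \right)} = \left(51 z - 4 a\right) - 5 = \left(- 4 a + 51 z\right) - 5 = -5 - 4 a + 51 z$)
$H{\left(I,-54 \right)} - 4235 = \left(-5 - -216 + 51 \cdot 9\right) - 4235 = \left(-5 + 216 + 459\right) - 4235 = 670 - 4235 = -3565$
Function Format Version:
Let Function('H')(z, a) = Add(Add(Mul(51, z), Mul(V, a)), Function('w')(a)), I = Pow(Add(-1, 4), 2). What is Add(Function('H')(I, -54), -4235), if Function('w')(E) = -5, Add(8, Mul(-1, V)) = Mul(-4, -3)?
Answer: -3565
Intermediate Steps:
V = -4 (V = Add(8, Mul(-1, Mul(-4, -3))) = Add(8, Mul(-1, 12)) = Add(8, -12) = -4)
I = 9 (I = Pow(3, 2) = 9)
Function('H')(z, a) = Add(-5, Mul(-4, a), Mul(51, z)) (Function('H')(z, a) = Add(Add(Mul(51, z), Mul(-4, a)), -5) = Add(Add(Mul(-4, a), Mul(51, z)), -5) = Add(-5, Mul(-4, a), Mul(51, z)))
Add(Function('H')(I, -54), -4235) = Add(Add(-5, Mul(-4, -54), Mul(51, 9)), -4235) = Add(Add(-5, 216, 459), -4235) = Add(670, -4235) = -3565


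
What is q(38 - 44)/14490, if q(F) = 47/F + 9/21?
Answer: -311/608580 ≈ -0.00051103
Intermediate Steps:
q(F) = 3/7 + 47/F (q(F) = 47/F + 9*(1/21) = 47/F + 3/7 = 3/7 + 47/F)
q(38 - 44)/14490 = (3/7 + 47/(38 - 44))/14490 = (3/7 + 47/(-6))*(1/14490) = (3/7 + 47*(-⅙))*(1/14490) = (3/7 - 47/6)*(1/14490) = -311/42*1/14490 = -311/608580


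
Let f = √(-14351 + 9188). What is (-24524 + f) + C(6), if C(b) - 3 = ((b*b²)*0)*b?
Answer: -24521 + I*√5163 ≈ -24521.0 + 71.854*I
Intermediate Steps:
C(b) = 3 (C(b) = 3 + ((b*b²)*0)*b = 3 + (b³*0)*b = 3 + 0*b = 3 + 0 = 3)
f = I*√5163 (f = √(-5163) = I*√5163 ≈ 71.854*I)
(-24524 + f) + C(6) = (-24524 + I*√5163) + 3 = -24521 + I*√5163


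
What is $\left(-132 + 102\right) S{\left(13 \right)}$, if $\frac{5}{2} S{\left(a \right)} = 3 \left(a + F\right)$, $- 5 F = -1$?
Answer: $- \frac{2376}{5} \approx -475.2$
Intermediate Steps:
$F = \frac{1}{5}$ ($F = \left(- \frac{1}{5}\right) \left(-1\right) = \frac{1}{5} \approx 0.2$)
$S{\left(a \right)} = \frac{6}{25} + \frac{6 a}{5}$ ($S{\left(a \right)} = \frac{2 \cdot 3 \left(a + \frac{1}{5}\right)}{5} = \frac{2 \cdot 3 \left(\frac{1}{5} + a\right)}{5} = \frac{2 \left(\frac{3}{5} + 3 a\right)}{5} = \frac{6}{25} + \frac{6 a}{5}$)
$\left(-132 + 102\right) S{\left(13 \right)} = \left(-132 + 102\right) \left(\frac{6}{25} + \frac{6}{5} \cdot 13\right) = - 30 \left(\frac{6}{25} + \frac{78}{5}\right) = \left(-30\right) \frac{396}{25} = - \frac{2376}{5}$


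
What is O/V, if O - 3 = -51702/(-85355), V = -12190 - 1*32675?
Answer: -102589/1276484025 ≈ -8.0368e-5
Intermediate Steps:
V = -44865 (V = -12190 - 32675 = -44865)
O = 307767/85355 (O = 3 - 51702/(-85355) = 3 - 51702*(-1/85355) = 3 + 51702/85355 = 307767/85355 ≈ 3.6057)
O/V = (307767/85355)/(-44865) = (307767/85355)*(-1/44865) = -102589/1276484025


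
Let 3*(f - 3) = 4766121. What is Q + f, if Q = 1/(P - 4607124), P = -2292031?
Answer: 10960756540049/6899155 ≈ 1.5887e+6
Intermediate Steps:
f = 1588710 (f = 3 + (1/3)*4766121 = 3 + 1588707 = 1588710)
Q = -1/6899155 (Q = 1/(-2292031 - 4607124) = 1/(-6899155) = -1/6899155 ≈ -1.4495e-7)
Q + f = -1/6899155 + 1588710 = 10960756540049/6899155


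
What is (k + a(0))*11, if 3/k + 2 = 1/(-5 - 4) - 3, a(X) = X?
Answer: -297/46 ≈ -6.4565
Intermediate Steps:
k = -27/46 (k = 3/(-2 + (1/(-5 - 4) - 3)) = 3/(-2 + (1/(-9) - 3)) = 3/(-2 + (-⅑ - 3)) = 3/(-2 - 28/9) = 3/(-46/9) = 3*(-9/46) = -27/46 ≈ -0.58696)
(k + a(0))*11 = (-27/46 + 0)*11 = -27/46*11 = -297/46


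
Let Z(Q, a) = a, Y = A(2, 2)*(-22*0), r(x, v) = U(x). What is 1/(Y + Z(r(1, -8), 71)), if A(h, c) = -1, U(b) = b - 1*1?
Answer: 1/71 ≈ 0.014085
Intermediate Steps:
U(b) = -1 + b (U(b) = b - 1 = -1 + b)
r(x, v) = -1 + x
Y = 0 (Y = -(-22)*0 = -1*0 = 0)
1/(Y + Z(r(1, -8), 71)) = 1/(0 + 71) = 1/71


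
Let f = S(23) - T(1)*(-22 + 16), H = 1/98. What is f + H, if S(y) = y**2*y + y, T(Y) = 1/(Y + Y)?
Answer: 1194915/98 ≈ 12193.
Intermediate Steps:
T(Y) = 1/(2*Y)
S(y) = y + y**3 (S(y) = y**3 + y = y + y**3)
H = 1/98 ≈ 0.010204
f = 12193 (f = (23 + 23**3) - (1/2)/1*(-22 + 16) = (23 + 12167) - (1/2)*1*(-6) = 12190 - (-6)/2 = 12190 - 1*(-3) = 12190 + 3 = 12193)
f + H = 12193 + 1/98 = 1194915/98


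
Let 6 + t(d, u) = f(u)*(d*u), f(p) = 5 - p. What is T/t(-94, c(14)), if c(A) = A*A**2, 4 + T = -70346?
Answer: -11725/117747783 ≈ -9.9577e-5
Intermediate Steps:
T = -70350 (T = -4 - 70346 = -70350)
c(A) = A**3
t(d, u) = -6 + d*u*(5 - u) (t(d, u) = -6 + (5 - u)*(d*u) = -6 + d*u*(5 - u))
T/t(-94, c(14)) = -70350/(-6 - 1*(-94)*14**3*(-5 + 14**3)) = -70350/(-6 - 1*(-94)*2744*(-5 + 2744)) = -70350/(-6 - 1*(-94)*2744*2739) = -70350/(-6 + 706486704) = -70350/706486698 = -70350*1/706486698 = -11725/117747783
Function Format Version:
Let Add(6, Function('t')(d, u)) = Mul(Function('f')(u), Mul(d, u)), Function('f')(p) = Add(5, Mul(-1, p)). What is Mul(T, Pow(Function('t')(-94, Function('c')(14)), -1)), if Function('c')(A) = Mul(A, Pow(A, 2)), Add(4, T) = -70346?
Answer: Rational(-11725, 117747783) ≈ -9.9577e-5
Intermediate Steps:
T = -70350 (T = Add(-4, -70346) = -70350)
Function('c')(A) = Pow(A, 3)
Function('t')(d, u) = Add(-6, Mul(d, u, Add(5, Mul(-1, u)))) (Function('t')(d, u) = Add(-6, Mul(Add(5, Mul(-1, u)), Mul(d, u))) = Add(-6, Mul(d, u, Add(5, Mul(-1, u)))))
Mul(T, Pow(Function('t')(-94, Function('c')(14)), -1)) = Mul(-70350, Pow(Add(-6, Mul(-1, -94, Pow(14, 3), Add(-5, Pow(14, 3)))), -1)) = Mul(-70350, Pow(Add(-6, Mul(-1, -94, 2744, Add(-5, 2744))), -1)) = Mul(-70350, Pow(Add(-6, Mul(-1, -94, 2744, 2739)), -1)) = Mul(-70350, Pow(Add(-6, 706486704), -1)) = Mul(-70350, Pow(706486698, -1)) = Mul(-70350, Rational(1, 706486698)) = Rational(-11725, 117747783)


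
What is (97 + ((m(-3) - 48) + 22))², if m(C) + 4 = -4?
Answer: 3969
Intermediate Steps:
m(C) = -8 (m(C) = -4 - 4 = -8)
(97 + ((m(-3) - 48) + 22))² = (97 + ((-8 - 48) + 22))² = (97 + (-56 + 22))² = (97 - 34)² = 63² = 3969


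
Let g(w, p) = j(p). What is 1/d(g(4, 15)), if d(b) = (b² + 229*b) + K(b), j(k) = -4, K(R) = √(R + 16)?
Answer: -75/67499 - √3/404994 ≈ -0.0011154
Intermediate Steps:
K(R) = √(16 + R)
g(w, p) = -4
d(b) = b² + √(16 + b) + 229*b (d(b) = (b² + 229*b) + √(16 + b) = b² + √(16 + b) + 229*b)
1/d(g(4, 15)) = 1/((-4)² + √(16 - 4) + 229*(-4)) = 1/(16 + √12 - 916) = 1/(16 + 2*√3 - 916) = 1/(-900 + 2*√3)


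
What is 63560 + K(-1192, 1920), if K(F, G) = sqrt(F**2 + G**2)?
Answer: 63560 + 8*sqrt(79801) ≈ 65820.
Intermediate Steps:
63560 + K(-1192, 1920) = 63560 + sqrt((-1192)**2 + 1920**2) = 63560 + sqrt(1420864 + 3686400) = 63560 + sqrt(5107264) = 63560 + 8*sqrt(79801)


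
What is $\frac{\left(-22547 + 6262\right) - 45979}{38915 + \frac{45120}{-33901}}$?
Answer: $- \frac{2110811864}{1319212295} \approx -1.6001$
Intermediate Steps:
$\frac{\left(-22547 + 6262\right) - 45979}{38915 + \frac{45120}{-33901}} = \frac{-16285 - 45979}{38915 + 45120 \left(- \frac{1}{33901}\right)} = - \frac{62264}{38915 - \frac{45120}{33901}} = - \frac{62264}{\frac{1319212295}{33901}} = \left(-62264\right) \frac{33901}{1319212295} = - \frac{2110811864}{1319212295}$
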